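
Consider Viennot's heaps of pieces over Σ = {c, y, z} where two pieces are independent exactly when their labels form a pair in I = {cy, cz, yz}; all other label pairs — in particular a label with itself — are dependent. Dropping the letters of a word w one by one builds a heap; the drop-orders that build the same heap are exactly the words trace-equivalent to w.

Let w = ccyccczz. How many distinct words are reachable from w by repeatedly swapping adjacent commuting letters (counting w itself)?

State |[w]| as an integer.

168

drop 0:c onto floor
drop 1:c onto {0:c}
drop 2:y onto floor
drop 3:c onto {1:c}
drop 4:c onto {3:c}
drop 5:c onto {4:c}
drop 6:z onto floor
drop 7:z onto {6:z}
ground layer = {0:c, 2:y, 6:z}
drop-orders for the pieces not yet dropped (sum over which currently-grounded one goes next):
  1 to go: {2} 1  {5} 1  {7} 1
  2 to go: {2,5} 2  {2,7} 2  {4,5} 1  {5,7} 2  {6,7} 1
  3 to go: {2,4,5} 3  {2,5,7} 6  {2,6,7} 3  {3,4,5} 1  {4,5,7} 3  {5,6,7} 3
  4 to go: {1,3,4,5} 1  {2,3,4,5} 4  {2,4,5,7} 12  {2,5,6,7} 12  {3,4,5,7} 4  {4,5,6,7} 6
  5 to go: {0,1,3,4,5} 1  {1,2,3,4,5} 5  {1,3,4,5,7} 5  {2,3,4,5,7} 20  {2,4,5,6,7} 30  {3,4,5,6,7} 10
  6 to go: {0,1,2,3,4,5} 6  {0,1,3,4,5,7} 6  {1,2,3,4,5,7} 30  {1,3,4,5,6,7} 15  {2,3,4,5,6,7} 60
  if 0:c drops first: 105 orders
  if 2:y drops first: 21 orders
  if 6:z drops first: 42 orders
heap linearizations: 168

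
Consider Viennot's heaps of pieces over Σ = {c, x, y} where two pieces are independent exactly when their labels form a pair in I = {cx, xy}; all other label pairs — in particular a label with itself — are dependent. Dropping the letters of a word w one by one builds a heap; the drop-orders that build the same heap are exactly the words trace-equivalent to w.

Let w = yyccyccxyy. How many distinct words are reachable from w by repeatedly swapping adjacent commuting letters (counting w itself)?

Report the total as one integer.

10

0(y) covers ∅
1(y) covers 0:y
2(c) covers 1:y
3(c) covers 2:c
4(y) covers 3:c
5(c) covers 4:y
6(c) covers 5:c
7(x) covers ∅
8(y) covers 6:c
9(y) covers 8:y
floor of heap: 0:y, 7:x
completions by unplaced set U, small U first (add the entries for U minus each lowest piece of U):
  |U|=1: {7}:1  {9}:1
  |U|=2: {7,9}:2  {8,9}:1
  |U|=3: {6,8,9}:1  {7,8,9}:3
  |U|=4: {5,6,8,9}:1  {6,7,8,9}:4
  |U|=5: {4,5,6,8,9}:1  {5,6,7,8,9}:5
  |U|=6: {3,4,5,6,8,9}:1  {4,5,6,7,8,9}:6
  |U|=7: {2,3,4,5,6,8,9}:1  {3,4,5,6,7,8,9}:7
  |U|=8: {1,2,3,4,5,6,8,9}:1  {2,3,4,5,6,7,8,9}:8
  start at 0(y): 9
  start at 7(x): 1
sum over floor = 10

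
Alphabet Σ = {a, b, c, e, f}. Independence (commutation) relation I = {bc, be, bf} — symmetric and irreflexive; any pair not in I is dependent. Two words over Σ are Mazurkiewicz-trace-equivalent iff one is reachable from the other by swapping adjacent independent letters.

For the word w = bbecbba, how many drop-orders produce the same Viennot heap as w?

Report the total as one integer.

0(b) covers ∅
1(b) covers 0:b
2(e) covers ∅
3(c) covers 2:e
4(b) covers 1:b
5(b) covers 4:b
6(a) covers 3:c, 5:b
floor of heap: 0:b, 2:e
completions by unplaced set U, small U first (add the entries for U minus each lowest piece of U):
  |U|=1: {6}:1
  |U|=2: {3,6}:1  {5,6}:1
  |U|=3: {2,3,6}:1  {3,5,6}:2  {4,5,6}:1
  |U|=4: {1,4,5,6}:1  {2,3,5,6}:3  {3,4,5,6}:3
  |U|=5: {0,1,4,5,6}:1  {1,3,4,5,6}:4  {2,3,4,5,6}:6
  start at 0(b): 10
  start at 2(e): 5
sum over floor = 15

15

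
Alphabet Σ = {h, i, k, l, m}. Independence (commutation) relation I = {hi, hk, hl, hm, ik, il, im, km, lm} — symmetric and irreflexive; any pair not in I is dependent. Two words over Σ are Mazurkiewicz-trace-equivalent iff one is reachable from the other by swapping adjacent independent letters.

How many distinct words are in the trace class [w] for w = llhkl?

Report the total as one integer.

5

0(l) covers ∅
1(l) covers 0:l
2(h) covers ∅
3(k) covers 1:l
4(l) covers 3:k
floor of heap: 0:l, 2:h
completions by unplaced set U, small U first (add the entries for U minus each lowest piece of U):
  |U|=1: {2}:1  {4}:1
  |U|=2: {2,4}:2  {3,4}:1
  |U|=3: {1,3,4}:1  {2,3,4}:3
  start at 0(l): 4
  start at 2(h): 1
sum over floor = 5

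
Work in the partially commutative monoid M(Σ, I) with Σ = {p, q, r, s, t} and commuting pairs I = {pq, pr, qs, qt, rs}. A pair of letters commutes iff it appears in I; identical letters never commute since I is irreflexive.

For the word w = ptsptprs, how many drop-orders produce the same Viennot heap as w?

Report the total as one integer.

#0=p has no predecessor
#1=t depends on [0:p]
#2=s depends on [1:t]
#3=p depends on [2:s]
#4=t depends on [3:p]
#5=p depends on [4:t]
#6=r depends on [4:t]
#7=s depends on [5:p]
sources: [0:p]
N(rest) = Σ N(rest − s) over sources s of rest; N(one piece) = 1:
  size 1 → [6]=1  [7]=1
  size 2 → [5,7]=1  [6,7]=2
  size 3 → [5,6,7]=3
  size 4 → [4,5,6,7]=3
  size 5 → [3,4,5,6,7]=3
  size 6 → [2,3,4,5,6,7]=3
  first=0(p) contributes 3

3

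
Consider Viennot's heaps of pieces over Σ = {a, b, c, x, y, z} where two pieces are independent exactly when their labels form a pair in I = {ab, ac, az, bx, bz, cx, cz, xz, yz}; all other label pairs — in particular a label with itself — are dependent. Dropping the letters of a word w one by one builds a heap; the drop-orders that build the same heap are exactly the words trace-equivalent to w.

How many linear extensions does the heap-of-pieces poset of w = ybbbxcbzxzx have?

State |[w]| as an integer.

3080

0(y) covers ∅
1(b) covers 0:y
2(b) covers 1:b
3(b) covers 2:b
4(x) covers 0:y
5(c) covers 3:b
6(b) covers 5:c
7(z) covers ∅
8(x) covers 4:x
9(z) covers 7:z
10(x) covers 8:x
floor of heap: 0:y, 7:z
completions by unplaced set U, small U first (add the entries for U minus each lowest piece of U):
  |U|=1: {6}:1  {9}:1  {10}:1
  |U|=2: {5,6}:1  {6,9}:2  {6,10}:2  {7,9}:1  {8,10}:1  {9,10}:2
  |U|=3: {3,5,6}:1  {4,8,10}:1  {5,6,9}:3  {5,6,10}:3  {6,7,9}:3  {6,8,10}:3  {6,9,10}:6  {7,9,10}:3  {8,9,10}:3
  |U|=4: {2,3,5,6}:1  {3,5,6,9}:4  {3,5,6,10}:4  {4,6,8,10}:4  {4,8,9,10}:4  {5,6,7,9}:6  {5,6,8,10}:6  {5,6,9,10}:12  {6,7,9,10}:12  {6,8,9,10}:12  {7,8,9,10}:6
  |U|=5: {1,2,3,5,6}:1  {2,3,5,6,9}:5  {2,3,5,6,10}:5  {3,5,6,7,9}:10  {3,5,6,8,10}:10  {3,5,6,9,10}:20  {4,5,6,8,10}:10  {4,6,8,9,10}:20  {4,7,8,9,10}:10  {5,6,7,9,10}:30  {5,6,8,9,10}:30  {6,7,8,9,10}:30
  |U|=6: {1,2,3,5,6,9}:6  {1,2,3,5,6,10}:6  {2,3,5,6,7,9}:15  {2,3,5,6,8,10}:15  {2,3,5,6,9,10}:30  {3,4,5,6,8,10}:20  {3,5,6,7,9,10}:60  {3,5,6,8,9,10}:60  {4,5,6,8,9,10}:60  {4,6,7,8,9,10}:60  {5,6,7,8,9,10}:90
  |U|=7: {1,2,3,5,6,7,9}:21  {1,2,3,5,6,8,10}:21  {1,2,3,5,6,9,10}:42  {2,3,4,5,6,8,10}:35  {2,3,5,6,7,9,10}:105  {2,3,5,6,8,9,10}:105  {3,4,5,6,8,9,10}:140  {3,5,6,7,8,9,10}:210  {4,5,6,7,8,9,10}:210
  |U|=8: {1,2,3,4,5,6,8,10}:56  {1,2,3,5,6,7,9,10}:168  {1,2,3,5,6,8,9,10}:168  {2,3,4,5,6,8,9,10}:280  {2,3,5,6,7,8,9,10}:420  {3,4,5,6,7,8,9,10}:560
  |U|=9: {0,1,2,3,4,5,6,8,10}:56  {1,2,3,4,5,6,8,9,10}:504  {1,2,3,5,6,7,8,9,10}:756  {2,3,4,5,6,7,8,9,10}:1260
  start at 0(y): 2520
  start at 7(z): 560
sum over floor = 3080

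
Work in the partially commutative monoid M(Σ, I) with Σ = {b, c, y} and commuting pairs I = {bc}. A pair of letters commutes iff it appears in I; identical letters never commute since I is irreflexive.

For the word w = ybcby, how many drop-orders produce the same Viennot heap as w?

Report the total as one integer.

3

piece 0:y — minimal
piece 1:b rests on {0:y}
piece 2:c rests on {0:y}
piece 3:b rests on {1:b}
piece 4:y rests on {2:c, 3:b}
minimal pieces: {0:y}
ways to finish when only these pieces remain (= sum over removing one remaining piece with nothing left below it):
  1 left: {4}→1
  2 left: {2,4}→1  {3,4}→1
  3 left: {1,3,4}→1  {2,3,4}→2
  placing 0:y first → 3 extensions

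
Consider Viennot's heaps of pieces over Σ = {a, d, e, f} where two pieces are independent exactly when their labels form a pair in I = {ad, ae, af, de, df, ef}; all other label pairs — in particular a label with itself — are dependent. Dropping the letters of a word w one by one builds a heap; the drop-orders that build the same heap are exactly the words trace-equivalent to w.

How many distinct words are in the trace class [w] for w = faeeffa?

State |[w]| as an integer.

210

#0=f has no predecessor
#1=a has no predecessor
#2=e has no predecessor
#3=e depends on [2:e]
#4=f depends on [0:f]
#5=f depends on [4:f]
#6=a depends on [1:a]
sources: [0:f, 1:a, 2:e]
N(rest) = Σ N(rest − s) over sources s of rest; N(one piece) = 1:
  size 1 → [3]=1  [5]=1  [6]=1
  size 2 → [1,6]=1  [2,3]=1  [3,5]=2  [3,6]=2  [4,5]=1  [5,6]=2
  size 3 → [0,4,5]=1  [1,3,6]=3  [1,5,6]=3  [2,3,5]=3  [2,3,6]=3  [3,4,5]=3  [3,5,6]=6  [4,5,6]=3
  size 4 → [0,3,4,5]=4  [0,4,5,6]=4  [1,2,3,6]=6  [1,3,5,6]=12  [1,4,5,6]=6  [2,3,4,5]=6  [2,3,5,6]=12  [3,4,5,6]=12
  size 5 → [0,1,4,5,6]=10  [0,2,3,4,5]=10  [0,3,4,5,6]=20  [1,2,3,5,6]=30  [1,3,4,5,6]=30  [2,3,4,5,6]=30
  first=0(f) contributes 90
  first=1(a) contributes 60
  first=2(e) contributes 60
|[w]| = 210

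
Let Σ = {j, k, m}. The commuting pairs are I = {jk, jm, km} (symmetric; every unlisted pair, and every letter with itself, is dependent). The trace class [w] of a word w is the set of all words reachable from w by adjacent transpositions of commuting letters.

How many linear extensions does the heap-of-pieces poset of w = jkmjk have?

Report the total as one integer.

30

drop 0:j onto floor
drop 1:k onto floor
drop 2:m onto floor
drop 3:j onto {0:j}
drop 4:k onto {1:k}
ground layer = {0:j, 1:k, 2:m}
drop-orders for the pieces not yet dropped (sum over which currently-grounded one goes next):
  1 to go: {2} 1  {3} 1  {4} 1
  2 to go: {0,3} 1  {1,4} 1  {2,3} 2  {2,4} 2  {3,4} 2
  3 to go: {0,2,3} 3  {0,3,4} 3  {1,2,4} 3  {1,3,4} 3  {2,3,4} 6
  if 0:j drops first: 12 orders
  if 1:k drops first: 12 orders
  if 2:m drops first: 6 orders
heap linearizations: 30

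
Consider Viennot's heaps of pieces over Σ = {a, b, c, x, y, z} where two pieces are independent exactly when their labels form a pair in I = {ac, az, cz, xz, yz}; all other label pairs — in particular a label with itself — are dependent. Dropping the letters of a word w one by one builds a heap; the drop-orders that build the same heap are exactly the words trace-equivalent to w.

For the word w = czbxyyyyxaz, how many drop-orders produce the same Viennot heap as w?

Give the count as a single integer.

0(c) covers ∅
1(z) covers ∅
2(b) covers 0:c, 1:z
3(x) covers 2:b
4(y) covers 3:x
5(y) covers 4:y
6(y) covers 5:y
7(y) covers 6:y
8(x) covers 7:y
9(a) covers 8:x
10(z) covers 2:b
floor of heap: 0:c, 1:z
completions by unplaced set U, small U first (add the entries for U minus each lowest piece of U):
  |U|=1: {9}:1  {10}:1
  |U|=2: {8,9}:1  {9,10}:2
  |U|=3: {7,8,9}:1  {8,9,10}:3
  |U|=4: {6,7,8,9}:1  {7,8,9,10}:4
  |U|=5: {5,6,7,8,9}:1  {6,7,8,9,10}:5
  |U|=6: {4,5,6,7,8,9}:1  {5,6,7,8,9,10}:6
  |U|=7: {3,4,5,6,7,8,9}:1  {4,5,6,7,8,9,10}:7
  |U|=8: {3,4,5,6,7,8,9,10}:8
  |U|=9: {2,3,4,5,6,7,8,9,10}:8
  start at 0(c): 8
  start at 1(z): 8
sum over floor = 16

16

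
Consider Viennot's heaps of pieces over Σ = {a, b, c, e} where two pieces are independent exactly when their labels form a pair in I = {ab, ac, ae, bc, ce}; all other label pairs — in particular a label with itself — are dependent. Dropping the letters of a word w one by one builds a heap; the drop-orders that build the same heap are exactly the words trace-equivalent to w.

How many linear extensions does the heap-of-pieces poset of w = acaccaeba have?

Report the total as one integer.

drop 0:a onto floor
drop 1:c onto floor
drop 2:a onto {0:a}
drop 3:c onto {1:c}
drop 4:c onto {3:c}
drop 5:a onto {2:a}
drop 6:e onto floor
drop 7:b onto {6:e}
drop 8:a onto {5:a}
ground layer = {0:a, 1:c, 6:e}
drop-orders for the pieces not yet dropped (sum over which currently-grounded one goes next):
  1 to go: {4} 1  {7} 1  {8} 1
  2 to go: {3,4} 1  {4,7} 2  {4,8} 2  {5,8} 1  {6,7} 1  {7,8} 2
  3 to go: {1,3,4} 1  {2,5,8} 1  {3,4,7} 3  {3,4,8} 3  {4,5,8} 3  {4,6,7} 3  {4,7,8} 6  {5,7,8} 3  {6,7,8} 3
  4 to go: {0,2,5,8} 1  {1,3,4,7} 4  {1,3,4,8} 4  {2,4,5,8} 4  {2,5,7,8} 4  {3,4,5,8} 6  {3,4,6,7} 6  {3,4,7,8} 12  {4,5,7,8} 12  {4,6,7,8} 12  {5,6,7,8} 6
  5 to go: {0,2,4,5,8} 5  {0,2,5,7,8} 5  {1,3,4,5,8} 10  {1,3,4,6,7} 10  {1,3,4,7,8} 20  {2,3,4,5,8} 10  {2,4,5,7,8} 20  {2,5,6,7,8} 10  {3,4,5,7,8} 30  {3,4,6,7,8} 30  {4,5,6,7,8} 30
  6 to go: {0,2,3,4,5,8} 15  {0,2,4,5,7,8} 30  {0,2,5,6,7,8} 15  {1,2,3,4,5,8} 20  {1,3,4,5,7,8} 60  {1,3,4,6,7,8} 60  {2,3,4,5,7,8} 60  {2,4,5,6,7,8} 60  {3,4,5,6,7,8} 90
  7 to go: {0,1,2,3,4,5,8} 35  {0,2,3,4,5,7,8} 105  {0,2,4,5,6,7,8} 105  {1,2,3,4,5,7,8} 140  {1,3,4,5,6,7,8} 210  {2,3,4,5,6,7,8} 210
  if 0:a drops first: 560 orders
  if 1:c drops first: 420 orders
  if 6:e drops first: 280 orders
heap linearizations: 1260

1260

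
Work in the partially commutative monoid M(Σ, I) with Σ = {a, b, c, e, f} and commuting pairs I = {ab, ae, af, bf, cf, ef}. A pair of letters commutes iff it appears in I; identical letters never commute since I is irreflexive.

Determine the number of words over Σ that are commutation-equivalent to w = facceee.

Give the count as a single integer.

piece 0:f — minimal
piece 1:a — minimal
piece 2:c rests on {1:a}
piece 3:c rests on {2:c}
piece 4:e rests on {3:c}
piece 5:e rests on {4:e}
piece 6:e rests on {5:e}
minimal pieces: {0:f, 1:a}
ways to finish when only these pieces remain (= sum over removing one remaining piece with nothing left below it):
  1 left: {0}→1  {6}→1
  2 left: {0,6}→2  {5,6}→1
  3 left: {0,5,6}→3  {4,5,6}→1
  4 left: {0,4,5,6}→4  {3,4,5,6}→1
  5 left: {0,3,4,5,6}→5  {2,3,4,5,6}→1
  placing 0:f first → 1 extensions
  placing 1:a first → 6 extensions
total linear extensions = 7

7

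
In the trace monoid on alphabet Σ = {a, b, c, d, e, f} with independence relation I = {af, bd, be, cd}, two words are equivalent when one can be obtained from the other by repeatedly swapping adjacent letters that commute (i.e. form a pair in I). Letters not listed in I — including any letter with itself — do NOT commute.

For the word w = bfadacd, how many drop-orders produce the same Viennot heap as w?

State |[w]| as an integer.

4

piece 0:b — minimal
piece 1:f rests on {0:b}
piece 2:a rests on {0:b}
piece 3:d rests on {1:f, 2:a}
piece 4:a rests on {3:d}
piece 5:c rests on {4:a}
piece 6:d rests on {4:a}
minimal pieces: {0:b}
ways to finish when only these pieces remain (= sum over removing one remaining piece with nothing left below it):
  1 left: {5}→1  {6}→1
  2 left: {5,6}→2
  3 left: {4,5,6}→2
  4 left: {3,4,5,6}→2
  5 left: {1,3,4,5,6}→2  {2,3,4,5,6}→2
  placing 0:b first → 4 extensions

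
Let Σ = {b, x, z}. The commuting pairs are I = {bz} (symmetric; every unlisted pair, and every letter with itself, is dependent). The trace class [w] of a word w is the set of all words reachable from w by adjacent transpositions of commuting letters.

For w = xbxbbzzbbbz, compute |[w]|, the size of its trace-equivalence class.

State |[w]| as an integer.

#0=x has no predecessor
#1=b depends on [0:x]
#2=x depends on [1:b]
#3=b depends on [2:x]
#4=b depends on [3:b]
#5=z depends on [2:x]
#6=z depends on [5:z]
#7=b depends on [4:b]
#8=b depends on [7:b]
#9=b depends on [8:b]
#10=z depends on [6:z]
sources: [0:x]
N(rest) = Σ N(rest − s) over sources s of rest; N(one piece) = 1:
  size 1 → [9]=1  [10]=1
  size 2 → [6,10]=1  [8,9]=1  [9,10]=2
  size 3 → [5,6,10]=1  [6,9,10]=3  [7,8,9]=1  [8,9,10]=3
  size 4 → [4,7,8,9]=1  [5,6,9,10]=4  [6,8,9,10]=6  [7,8,9,10]=4
  size 5 → [3,4,7,8,9]=1  [4,7,8,9,10]=5  [5,6,8,9,10]=10  [6,7,8,9,10]=10
  size 6 → [3,4,7,8,9,10]=6  [4,6,7,8,9,10]=15  [5,6,7,8,9,10]=20
  size 7 → [3,4,6,7,8,9,10]=21  [4,5,6,7,8,9,10]=35
  size 8 → [3,4,5,6,7,8,9,10]=56
  size 9 → [2,3,4,5,6,7,8,9,10]=56
  first=0(x) contributes 56

56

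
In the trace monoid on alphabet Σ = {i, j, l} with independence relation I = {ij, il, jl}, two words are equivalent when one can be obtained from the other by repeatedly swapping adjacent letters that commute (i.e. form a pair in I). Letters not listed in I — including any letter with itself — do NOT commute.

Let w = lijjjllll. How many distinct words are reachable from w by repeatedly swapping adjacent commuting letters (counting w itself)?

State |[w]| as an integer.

504

drop 0:l onto floor
drop 1:i onto floor
drop 2:j onto floor
drop 3:j onto {2:j}
drop 4:j onto {3:j}
drop 5:l onto {0:l}
drop 6:l onto {5:l}
drop 7:l onto {6:l}
drop 8:l onto {7:l}
ground layer = {0:l, 1:i, 2:j}
drop-orders for the pieces not yet dropped (sum over which currently-grounded one goes next):
  1 to go: {1} 1  {4} 1  {8} 1
  2 to go: {1,4} 2  {1,8} 2  {3,4} 1  {4,8} 2  {7,8} 1
  3 to go: {1,3,4} 3  {1,4,8} 6  {1,7,8} 3  {2,3,4} 1  {3,4,8} 3  {4,7,8} 3  {6,7,8} 1
  4 to go: {1,2,3,4} 4  {1,3,4,8} 12  {1,4,7,8} 12  {1,6,7,8} 4  {2,3,4,8} 4  {3,4,7,8} 6  {4,6,7,8} 4  {5,6,7,8} 1
  5 to go: {0,5,6,7,8} 1  {1,2,3,4,8} 20  {1,3,4,7,8} 30  {1,4,6,7,8} 20  {1,5,6,7,8} 5  {2,3,4,7,8} 10  {3,4,6,7,8} 10  {4,5,6,7,8} 5
  6 to go: {0,1,5,6,7,8} 6  {0,4,5,6,7,8} 6  {1,2,3,4,7,8} 60  {1,3,4,6,7,8} 60  {1,4,5,6,7,8} 30  {2,3,4,6,7,8} 20  {3,4,5,6,7,8} 15
  7 to go: {0,1,4,5,6,7,8} 42  {0,3,4,5,6,7,8} 21  {1,2,3,4,6,7,8} 140  {1,3,4,5,6,7,8} 105  {2,3,4,5,6,7,8} 35
  if 0:l drops first: 280 orders
  if 1:i drops first: 56 orders
  if 2:j drops first: 168 orders
heap linearizations: 504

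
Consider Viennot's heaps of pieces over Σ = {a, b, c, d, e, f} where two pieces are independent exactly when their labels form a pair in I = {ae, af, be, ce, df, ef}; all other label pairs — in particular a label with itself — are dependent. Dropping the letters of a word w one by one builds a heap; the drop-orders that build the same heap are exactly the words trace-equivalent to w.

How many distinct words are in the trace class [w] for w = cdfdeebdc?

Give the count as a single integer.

12

drop 0:c onto floor
drop 1:d onto {0:c}
drop 2:f onto {0:c}
drop 3:d onto {1:d}
drop 4:e onto {3:d}
drop 5:e onto {4:e}
drop 6:b onto {2:f, 3:d}
drop 7:d onto {5:e, 6:b}
drop 8:c onto {7:d}
ground layer = {0:c}
drop-orders for the pieces not yet dropped (sum over which currently-grounded one goes next):
  1 to go: {8} 1
  2 to go: {7,8} 1
  3 to go: {5,7,8} 1  {6,7,8} 1
  4 to go: {2,6,7,8} 1  {4,5,7,8} 1  {5,6,7,8} 2
  5 to go: {2,5,6,7,8} 3  {4,5,6,7,8} 3
  6 to go: {2,4,5,6,7,8} 6  {3,4,5,6,7,8} 3
  7 to go: {1,3,4,5,6,7,8} 3  {2,3,4,5,6,7,8} 9
  if 0:c drops first: 12 orders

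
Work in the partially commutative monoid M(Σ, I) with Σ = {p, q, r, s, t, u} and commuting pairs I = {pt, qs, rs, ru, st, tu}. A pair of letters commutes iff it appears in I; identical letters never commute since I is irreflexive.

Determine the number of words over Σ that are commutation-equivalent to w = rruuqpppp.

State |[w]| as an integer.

0(r) covers ∅
1(r) covers 0:r
2(u) covers ∅
3(u) covers 2:u
4(q) covers 1:r, 3:u
5(p) covers 4:q
6(p) covers 5:p
7(p) covers 6:p
8(p) covers 7:p
floor of heap: 0:r, 2:u
completions by unplaced set U, small U first (add the entries for U minus each lowest piece of U):
  |U|=1: {8}:1
  |U|=2: {7,8}:1
  |U|=3: {6,7,8}:1
  |U|=4: {5,6,7,8}:1
  |U|=5: {4,5,6,7,8}:1
  |U|=6: {1,4,5,6,7,8}:1  {3,4,5,6,7,8}:1
  |U|=7: {0,1,4,5,6,7,8}:1  {1,3,4,5,6,7,8}:2  {2,3,4,5,6,7,8}:1
  start at 0(r): 3
  start at 2(u): 3
sum over floor = 6

6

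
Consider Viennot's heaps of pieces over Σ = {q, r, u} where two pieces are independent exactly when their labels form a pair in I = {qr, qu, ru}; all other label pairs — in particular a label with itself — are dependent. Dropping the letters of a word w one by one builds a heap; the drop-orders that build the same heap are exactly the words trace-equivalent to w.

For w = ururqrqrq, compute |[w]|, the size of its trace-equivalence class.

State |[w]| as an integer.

1260

0(u) covers ∅
1(r) covers ∅
2(u) covers 0:u
3(r) covers 1:r
4(q) covers ∅
5(r) covers 3:r
6(q) covers 4:q
7(r) covers 5:r
8(q) covers 6:q
floor of heap: 0:u, 1:r, 4:q
completions by unplaced set U, small U first (add the entries for U minus each lowest piece of U):
  |U|=1: {2}:1  {7}:1  {8}:1
  |U|=2: {0,2}:1  {2,7}:2  {2,8}:2  {5,7}:1  {6,8}:1  {7,8}:2
  |U|=3: {0,2,7}:3  {0,2,8}:3  {2,5,7}:3  {2,6,8}:3  {2,7,8}:6  {3,5,7}:1  {4,6,8}:1  {5,7,8}:3  {6,7,8}:3
  |U|=4: {0,2,5,7}:6  {0,2,6,8}:6  {0,2,7,8}:12  {1,3,5,7}:1  {2,3,5,7}:4  {2,4,6,8}:4  {2,5,7,8}:12  {2,6,7,8}:12  {3,5,7,8}:4  {4,6,7,8}:4  {5,6,7,8}:6
  |U|=5: {0,2,3,5,7}:10  {0,2,4,6,8}:10  {0,2,5,7,8}:30  {0,2,6,7,8}:30  {1,2,3,5,7}:5  {1,3,5,7,8}:5  {2,3,5,7,8}:20  {2,4,6,7,8}:20  {2,5,6,7,8}:30  {3,5,6,7,8}:10  {4,5,6,7,8}:10
  |U|=6: {0,1,2,3,5,7}:15  {0,2,3,5,7,8}:60  {0,2,4,6,7,8}:60  {0,2,5,6,7,8}:90  {1,2,3,5,7,8}:30  {1,3,5,6,7,8}:15  {2,3,5,6,7,8}:60  {2,4,5,6,7,8}:60  {3,4,5,6,7,8}:20
  |U|=7: {0,1,2,3,5,7,8}:105  {0,2,3,5,6,7,8}:210  {0,2,4,5,6,7,8}:210  {1,2,3,5,6,7,8}:105  {1,3,4,5,6,7,8}:35  {2,3,4,5,6,7,8}:140
  start at 0(u): 280
  start at 1(r): 560
  start at 4(q): 420
sum over floor = 1260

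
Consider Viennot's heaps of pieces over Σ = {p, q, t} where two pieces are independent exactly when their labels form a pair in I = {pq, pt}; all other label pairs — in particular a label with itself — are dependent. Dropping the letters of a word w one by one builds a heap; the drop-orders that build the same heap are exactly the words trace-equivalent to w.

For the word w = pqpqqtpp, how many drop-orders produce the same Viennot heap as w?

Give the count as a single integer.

70

drop 0:p onto floor
drop 1:q onto floor
drop 2:p onto {0:p}
drop 3:q onto {1:q}
drop 4:q onto {3:q}
drop 5:t onto {4:q}
drop 6:p onto {2:p}
drop 7:p onto {6:p}
ground layer = {0:p, 1:q}
drop-orders for the pieces not yet dropped (sum over which currently-grounded one goes next):
  1 to go: {5} 1  {7} 1
  2 to go: {4,5} 1  {5,7} 2  {6,7} 1
  3 to go: {2,6,7} 1  {3,4,5} 1  {4,5,7} 3  {5,6,7} 3
  4 to go: {0,2,6,7} 1  {1,3,4,5} 1  {2,5,6,7} 4  {3,4,5,7} 4  {4,5,6,7} 6
  5 to go: {0,2,5,6,7} 5  {1,3,4,5,7} 5  {2,4,5,6,7} 10  {3,4,5,6,7} 10
  6 to go: {0,2,4,5,6,7} 15  {1,3,4,5,6,7} 15  {2,3,4,5,6,7} 20
  if 0:p drops first: 35 orders
  if 1:q drops first: 35 orders
heap linearizations: 70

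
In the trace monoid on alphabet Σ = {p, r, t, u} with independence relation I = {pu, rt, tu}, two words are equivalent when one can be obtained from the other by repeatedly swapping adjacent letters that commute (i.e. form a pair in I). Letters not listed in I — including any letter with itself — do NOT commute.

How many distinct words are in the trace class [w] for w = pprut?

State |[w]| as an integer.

3

drop 0:p onto floor
drop 1:p onto {0:p}
drop 2:r onto {1:p}
drop 3:u onto {2:r}
drop 4:t onto {1:p}
ground layer = {0:p}
drop-orders for the pieces not yet dropped (sum over which currently-grounded one goes next):
  1 to go: {3} 1  {4} 1
  2 to go: {2,3} 1  {3,4} 2
  3 to go: {2,3,4} 3
  if 0:p drops first: 3 orders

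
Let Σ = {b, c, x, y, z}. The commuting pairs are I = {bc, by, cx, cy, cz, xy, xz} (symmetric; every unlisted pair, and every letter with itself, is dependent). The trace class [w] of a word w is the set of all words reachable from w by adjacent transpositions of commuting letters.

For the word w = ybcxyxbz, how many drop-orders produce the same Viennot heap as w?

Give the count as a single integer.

120

piece 0:y — minimal
piece 1:b — minimal
piece 2:c — minimal
piece 3:x rests on {1:b}
piece 4:y rests on {0:y}
piece 5:x rests on {3:x}
piece 6:b rests on {5:x}
piece 7:z rests on {4:y, 6:b}
minimal pieces: {0:y, 1:b, 2:c}
ways to finish when only these pieces remain (= sum over removing one remaining piece with nothing left below it):
  1 left: {2}→1  {7}→1
  2 left: {2,7}→2  {4,7}→1  {6,7}→1
  3 left: {0,4,7}→1  {2,4,7}→3  {2,6,7}→3  {4,6,7}→2  {5,6,7}→1
  4 left: {0,2,4,7}→4  {0,4,6,7}→3  {2,4,6,7}→8  {2,5,6,7}→4  {3,5,6,7}→1  {4,5,6,7}→3
  5 left: {0,2,4,6,7}→15  {0,4,5,6,7}→6  {1,3,5,6,7}→1  {2,3,5,6,7}→5  {2,4,5,6,7}→15  {3,4,5,6,7}→4
  6 left: {0,2,4,5,6,7}→36  {0,3,4,5,6,7}→10  {1,2,3,5,6,7}→6  {1,3,4,5,6,7}→5  {2,3,4,5,6,7}→24
  placing 0:y first → 35 extensions
  placing 1:b first → 70 extensions
  placing 2:c first → 15 extensions
total linear extensions = 120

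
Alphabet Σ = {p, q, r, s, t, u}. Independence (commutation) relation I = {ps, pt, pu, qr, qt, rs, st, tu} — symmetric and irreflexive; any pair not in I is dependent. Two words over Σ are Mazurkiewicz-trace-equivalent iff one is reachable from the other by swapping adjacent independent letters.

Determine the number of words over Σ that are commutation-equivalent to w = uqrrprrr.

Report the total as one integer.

3

#0=u has no predecessor
#1=q depends on [0:u]
#2=r depends on [0:u]
#3=r depends on [2:r]
#4=p depends on [1:q, 3:r]
#5=r depends on [4:p]
#6=r depends on [5:r]
#7=r depends on [6:r]
sources: [0:u]
N(rest) = Σ N(rest − s) over sources s of rest; N(one piece) = 1:
  size 1 → [7]=1
  size 2 → [6,7]=1
  size 3 → [5,6,7]=1
  size 4 → [4,5,6,7]=1
  size 5 → [1,4,5,6,7]=1  [3,4,5,6,7]=1
  size 6 → [1,3,4,5,6,7]=2  [2,3,4,5,6,7]=1
  first=0(u) contributes 3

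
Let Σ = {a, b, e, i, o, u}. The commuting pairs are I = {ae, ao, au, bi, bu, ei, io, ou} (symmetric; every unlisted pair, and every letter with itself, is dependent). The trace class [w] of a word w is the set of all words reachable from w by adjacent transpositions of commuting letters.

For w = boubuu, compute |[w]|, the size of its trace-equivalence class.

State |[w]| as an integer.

20

0(b) covers ∅
1(o) covers 0:b
2(u) covers ∅
3(b) covers 1:o
4(u) covers 2:u
5(u) covers 4:u
floor of heap: 0:b, 2:u
completions by unplaced set U, small U first (add the entries for U minus each lowest piece of U):
  |U|=1: {3}:1  {5}:1
  |U|=2: {1,3}:1  {3,5}:2  {4,5}:1
  |U|=3: {0,1,3}:1  {1,3,5}:3  {2,4,5}:1  {3,4,5}:3
  |U|=4: {0,1,3,5}:4  {1,3,4,5}:6  {2,3,4,5}:4
  start at 0(b): 10
  start at 2(u): 10
sum over floor = 20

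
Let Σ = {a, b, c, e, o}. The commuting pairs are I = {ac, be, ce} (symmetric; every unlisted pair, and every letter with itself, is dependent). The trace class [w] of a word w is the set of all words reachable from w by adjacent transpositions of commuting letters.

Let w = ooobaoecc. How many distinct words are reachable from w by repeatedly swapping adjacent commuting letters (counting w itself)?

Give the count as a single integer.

3

#0=o has no predecessor
#1=o depends on [0:o]
#2=o depends on [1:o]
#3=b depends on [2:o]
#4=a depends on [3:b]
#5=o depends on [4:a]
#6=e depends on [5:o]
#7=c depends on [5:o]
#8=c depends on [7:c]
sources: [0:o]
N(rest) = Σ N(rest − s) over sources s of rest; N(one piece) = 1:
  size 1 → [6]=1  [8]=1
  size 2 → [6,8]=2  [7,8]=1
  size 3 → [6,7,8]=3
  size 4 → [5,6,7,8]=3
  size 5 → [4,5,6,7,8]=3
  size 6 → [3,4,5,6,7,8]=3
  size 7 → [2,3,4,5,6,7,8]=3
  first=0(o) contributes 3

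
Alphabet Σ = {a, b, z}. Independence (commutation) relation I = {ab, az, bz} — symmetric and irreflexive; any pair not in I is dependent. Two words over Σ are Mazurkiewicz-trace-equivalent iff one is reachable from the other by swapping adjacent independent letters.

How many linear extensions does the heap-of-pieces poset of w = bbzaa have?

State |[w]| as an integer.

piece 0:b — minimal
piece 1:b rests on {0:b}
piece 2:z — minimal
piece 3:a — minimal
piece 4:a rests on {3:a}
minimal pieces: {0:b, 2:z, 3:a}
ways to finish when only these pieces remain (= sum over removing one remaining piece with nothing left below it):
  1 left: {1}→1  {2}→1  {4}→1
  2 left: {0,1}→1  {1,2}→2  {1,4}→2  {2,4}→2  {3,4}→1
  3 left: {0,1,2}→3  {0,1,4}→3  {1,2,4}→6  {1,3,4}→3  {2,3,4}→3
  placing 0:b first → 12 extensions
  placing 2:z first → 6 extensions
  placing 3:a first → 12 extensions
total linear extensions = 30

30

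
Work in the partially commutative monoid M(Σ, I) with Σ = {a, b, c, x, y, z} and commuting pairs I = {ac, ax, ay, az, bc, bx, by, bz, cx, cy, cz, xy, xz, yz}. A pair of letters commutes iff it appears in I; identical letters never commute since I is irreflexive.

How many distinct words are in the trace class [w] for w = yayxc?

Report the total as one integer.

60

piece 0:y — minimal
piece 1:a — minimal
piece 2:y rests on {0:y}
piece 3:x — minimal
piece 4:c — minimal
minimal pieces: {0:y, 1:a, 3:x, 4:c}
ways to finish when only these pieces remain (= sum over removing one remaining piece with nothing left below it):
  1 left: {1}→1  {2}→1  {3}→1  {4}→1
  2 left: {0,2}→1  {1,2}→2  {1,3}→2  {1,4}→2  {2,3}→2  {2,4}→2  {3,4}→2
  3 left: {0,1,2}→3  {0,2,3}→3  {0,2,4}→3  {1,2,3}→6  {1,2,4}→6  {1,3,4}→6  {2,3,4}→6
  placing 0:y first → 24 extensions
  placing 1:a first → 12 extensions
  placing 3:x first → 12 extensions
  placing 4:c first → 12 extensions
total linear extensions = 60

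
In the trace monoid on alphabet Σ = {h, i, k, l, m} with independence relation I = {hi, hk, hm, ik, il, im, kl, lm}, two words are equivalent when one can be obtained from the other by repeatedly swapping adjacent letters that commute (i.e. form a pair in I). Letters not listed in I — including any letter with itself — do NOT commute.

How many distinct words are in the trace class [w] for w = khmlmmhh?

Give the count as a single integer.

70

piece 0:k — minimal
piece 1:h — minimal
piece 2:m rests on {0:k}
piece 3:l rests on {1:h}
piece 4:m rests on {2:m}
piece 5:m rests on {4:m}
piece 6:h rests on {3:l}
piece 7:h rests on {6:h}
minimal pieces: {0:k, 1:h}
ways to finish when only these pieces remain (= sum over removing one remaining piece with nothing left below it):
  1 left: {5}→1  {7}→1
  2 left: {4,5}→1  {5,7}→2  {6,7}→1
  3 left: {2,4,5}→1  {3,6,7}→1  {4,5,7}→3  {5,6,7}→3
  4 left: {0,2,4,5}→1  {1,3,6,7}→1  {2,4,5,7}→4  {3,5,6,7}→4  {4,5,6,7}→6
  5 left: {0,2,4,5,7}→5  {1,3,5,6,7}→5  {2,4,5,6,7}→10  {3,4,5,6,7}→10
  6 left: {0,2,4,5,6,7}→15  {1,3,4,5,6,7}→15  {2,3,4,5,6,7}→20
  placing 0:k first → 35 extensions
  placing 1:h first → 35 extensions
total linear extensions = 70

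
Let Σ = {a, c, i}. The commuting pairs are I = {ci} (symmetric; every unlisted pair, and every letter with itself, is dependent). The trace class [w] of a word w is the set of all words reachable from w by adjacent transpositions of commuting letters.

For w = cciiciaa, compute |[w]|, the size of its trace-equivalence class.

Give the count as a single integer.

20

piece 0:c — minimal
piece 1:c rests on {0:c}
piece 2:i — minimal
piece 3:i rests on {2:i}
piece 4:c rests on {1:c}
piece 5:i rests on {3:i}
piece 6:a rests on {4:c, 5:i}
piece 7:a rests on {6:a}
minimal pieces: {0:c, 2:i}
ways to finish when only these pieces remain (= sum over removing one remaining piece with nothing left below it):
  1 left: {7}→1
  2 left: {6,7}→1
  3 left: {4,6,7}→1  {5,6,7}→1
  4 left: {1,4,6,7}→1  {3,5,6,7}→1  {4,5,6,7}→2
  5 left: {0,1,4,6,7}→1  {1,4,5,6,7}→3  {2,3,5,6,7}→1  {3,4,5,6,7}→3
  6 left: {0,1,4,5,6,7}→4  {1,3,4,5,6,7}→6  {2,3,4,5,6,7}→4
  placing 0:c first → 10 extensions
  placing 2:i first → 10 extensions
total linear extensions = 20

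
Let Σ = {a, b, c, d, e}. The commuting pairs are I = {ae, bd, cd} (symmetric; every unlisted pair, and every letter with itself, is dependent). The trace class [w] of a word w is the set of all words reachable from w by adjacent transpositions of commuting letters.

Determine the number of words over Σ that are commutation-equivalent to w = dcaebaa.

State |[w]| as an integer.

0(d) covers ∅
1(c) covers ∅
2(a) covers 0:d, 1:c
3(e) covers 0:d, 1:c
4(b) covers 2:a, 3:e
5(a) covers 4:b
6(a) covers 5:a
floor of heap: 0:d, 1:c
completions by unplaced set U, small U first (add the entries for U minus each lowest piece of U):
  |U|=1: {6}:1
  |U|=2: {5,6}:1
  |U|=3: {4,5,6}:1
  |U|=4: {2,4,5,6}:1  {3,4,5,6}:1
  |U|=5: {2,3,4,5,6}:2
  start at 0(d): 2
  start at 1(c): 2
sum over floor = 4

4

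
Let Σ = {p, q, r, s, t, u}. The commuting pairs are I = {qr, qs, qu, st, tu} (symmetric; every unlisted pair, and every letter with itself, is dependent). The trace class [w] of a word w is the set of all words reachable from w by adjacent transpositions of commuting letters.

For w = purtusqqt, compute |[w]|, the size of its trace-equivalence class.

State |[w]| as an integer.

piece 0:p — minimal
piece 1:u rests on {0:p}
piece 2:r rests on {1:u}
piece 3:t rests on {2:r}
piece 4:u rests on {2:r}
piece 5:s rests on {4:u}
piece 6:q rests on {3:t}
piece 7:q rests on {6:q}
piece 8:t rests on {7:q}
minimal pieces: {0:p}
ways to finish when only these pieces remain (= sum over removing one remaining piece with nothing left below it):
  1 left: {5}→1  {8}→1
  2 left: {4,5}→1  {5,8}→2  {7,8}→1
  3 left: {4,5,8}→3  {5,7,8}→3  {6,7,8}→1
  4 left: {3,6,7,8}→1  {4,5,7,8}→6  {5,6,7,8}→4
  5 left: {3,5,6,7,8}→5  {4,5,6,7,8}→10
  6 left: {3,4,5,6,7,8}→15
  7 left: {2,3,4,5,6,7,8}→15
  placing 0:p first → 15 extensions

15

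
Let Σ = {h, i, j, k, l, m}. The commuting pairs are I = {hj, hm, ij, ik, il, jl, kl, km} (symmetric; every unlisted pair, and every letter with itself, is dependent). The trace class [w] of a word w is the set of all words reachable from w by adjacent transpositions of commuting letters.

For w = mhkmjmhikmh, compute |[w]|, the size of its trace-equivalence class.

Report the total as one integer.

0(m) covers ∅
1(h) covers ∅
2(k) covers 1:h
3(m) covers 0:m
4(j) covers 2:k, 3:m
5(m) covers 4:j
6(h) covers 2:k
7(i) covers 5:m, 6:h
8(k) covers 4:j, 6:h
9(m) covers 7:i
10(h) covers 7:i, 8:k
floor of heap: 0:m, 1:h
completions by unplaced set U, small U first (add the entries for U minus each lowest piece of U):
  |U|=1: {9}:1  {10}:1
  |U|=2: {8,10}:1  {9,10}:2
  |U|=3: {7,9,10}:2  {8,9,10}:3
  |U|=4: {5,7,9,10}:2  {7,8,9,10}:5
  |U|=5: {5,7,8,9,10}:7  {6,7,8,9,10}:5
  |U|=6: {4,5,7,8,9,10}:7  {5,6,7,8,9,10}:12
  |U|=7: {3,4,5,7,8,9,10}:7  {4,5,6,7,8,9,10}:19
  |U|=8: {0,3,4,5,7,8,9,10}:7  {2,4,5,6,7,8,9,10}:19  {3,4,5,6,7,8,9,10}:26
  |U|=9: {0,3,4,5,6,7,8,9,10}:33  {1,2,4,5,6,7,8,9,10}:19  {2,3,4,5,6,7,8,9,10}:45
  start at 0(m): 64
  start at 1(h): 78
sum over floor = 142

142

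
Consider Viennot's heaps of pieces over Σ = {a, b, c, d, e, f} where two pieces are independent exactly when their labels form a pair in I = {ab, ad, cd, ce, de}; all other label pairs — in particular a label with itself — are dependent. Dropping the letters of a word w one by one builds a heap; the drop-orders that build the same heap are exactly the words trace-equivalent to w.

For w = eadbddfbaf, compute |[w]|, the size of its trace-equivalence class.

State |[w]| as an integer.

18

drop 0:e onto floor
drop 1:a onto {0:e}
drop 2:d onto floor
drop 3:b onto {0:e, 2:d}
drop 4:d onto {3:b}
drop 5:d onto {4:d}
drop 6:f onto {1:a, 5:d}
drop 7:b onto {6:f}
drop 8:a onto {6:f}
drop 9:f onto {7:b, 8:a}
ground layer = {0:e, 2:d}
drop-orders for the pieces not yet dropped (sum over which currently-grounded one goes next):
  1 to go: {9} 1
  2 to go: {7,9} 1  {8,9} 1
  3 to go: {7,8,9} 2
  4 to go: {6,7,8,9} 2
  5 to go: {1,6,7,8,9} 2  {5,6,7,8,9} 2
  6 to go: {1,5,6,7,8,9} 4  {4,5,6,7,8,9} 2
  7 to go: {1,4,5,6,7,8,9} 6  {3,4,5,6,7,8,9} 2
  8 to go: {1,3,4,5,6,7,8,9} 8  {2,3,4,5,6,7,8,9} 2
  if 0:e drops first: 10 orders
  if 2:d drops first: 8 orders
heap linearizations: 18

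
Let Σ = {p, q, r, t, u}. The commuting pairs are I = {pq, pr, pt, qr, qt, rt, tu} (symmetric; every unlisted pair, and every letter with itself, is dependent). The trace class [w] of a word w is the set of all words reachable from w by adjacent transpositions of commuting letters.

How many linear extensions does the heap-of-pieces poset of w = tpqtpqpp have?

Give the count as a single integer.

420

drop 0:t onto floor
drop 1:p onto floor
drop 2:q onto floor
drop 3:t onto {0:t}
drop 4:p onto {1:p}
drop 5:q onto {2:q}
drop 6:p onto {4:p}
drop 7:p onto {6:p}
ground layer = {0:t, 1:p, 2:q}
drop-orders for the pieces not yet dropped (sum over which currently-grounded one goes next):
  1 to go: {3} 1  {5} 1  {7} 1
  2 to go: {0,3} 1  {2,5} 1  {3,5} 2  {3,7} 2  {5,7} 2  {6,7} 1
  3 to go: {0,3,5} 3  {0,3,7} 3  {2,3,5} 3  {2,5,7} 3  {3,5,7} 6  {3,6,7} 3  {4,6,7} 1  {5,6,7} 3
  4 to go: {0,2,3,5} 6  {0,3,5,7} 12  {0,3,6,7} 6  {1,4,6,7} 1  {2,3,5,7} 12  {2,5,6,7} 6  {3,4,6,7} 4  {3,5,6,7} 12  {4,5,6,7} 4
  5 to go: {0,2,3,5,7} 30  {0,3,4,6,7} 10  {0,3,5,6,7} 30  {1,3,4,6,7} 5  {1,4,5,6,7} 5  {2,3,5,6,7} 30  {2,4,5,6,7} 10  {3,4,5,6,7} 20
  6 to go: {0,1,3,4,6,7} 15  {0,2,3,5,6,7} 90  {0,3,4,5,6,7} 60  {1,2,4,5,6,7} 15  {1,3,4,5,6,7} 30  {2,3,4,5,6,7} 60
  if 0:t drops first: 105 orders
  if 1:p drops first: 210 orders
  if 2:q drops first: 105 orders
heap linearizations: 420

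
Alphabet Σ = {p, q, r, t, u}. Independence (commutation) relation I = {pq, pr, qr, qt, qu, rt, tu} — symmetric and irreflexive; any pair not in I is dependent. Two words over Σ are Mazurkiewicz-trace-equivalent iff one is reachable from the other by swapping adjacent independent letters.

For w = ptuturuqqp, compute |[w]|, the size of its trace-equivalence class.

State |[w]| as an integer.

#0=p has no predecessor
#1=t depends on [0:p]
#2=u depends on [0:p]
#3=t depends on [1:t]
#4=u depends on [2:u]
#5=r depends on [4:u]
#6=u depends on [5:r]
#7=q has no predecessor
#8=q depends on [7:q]
#9=p depends on [3:t, 6:u]
sources: [0:p, 7:q]
N(rest) = Σ N(rest − s) over sources s of rest; N(one piece) = 1:
  size 1 → [8]=1  [9]=1
  size 2 → [3,9]=1  [6,9]=1  [7,8]=1  [8,9]=2
  size 3 → [1,3,9]=1  [3,6,9]=2  [3,8,9]=3  [5,6,9]=1  [6,8,9]=3  [7,8,9]=3
  size 4 → [1,3,6,9]=3  [1,3,8,9]=4  [3,5,6,9]=3  [3,6,8,9]=8  [3,7,8,9]=6  [4,5,6,9]=1  [5,6,8,9]=4  [6,7,8,9]=6
  size 5 → [1,3,5,6,9]=6  [1,3,6,8,9]=15  [1,3,7,8,9]=10  [2,4,5,6,9]=1  [3,4,5,6,9]=4  [3,5,6,8,9]=15  [3,6,7,8,9]=20  [4,5,6,8,9]=5  [5,6,7,8,9]=10
  size 6 → [1,3,4,5,6,9]=10  [1,3,5,6,8,9]=36  [1,3,6,7,8,9]=45  [2,3,4,5,6,9]=5  [2,4,5,6,8,9]=6  [3,4,5,6,8,9]=24  [3,5,6,7,8,9]=45  [4,5,6,7,8,9]=15
  size 7 → [1,2,3,4,5,6,9]=15  [1,3,4,5,6,8,9]=70  [1,3,5,6,7,8,9]=126  [2,3,4,5,6,8,9]=35  [2,4,5,6,7,8,9]=21  [3,4,5,6,7,8,9]=84
  size 8 → [0,1,2,3,4,5,6,9]=15  [1,2,3,4,5,6,8,9]=120  [1,3,4,5,6,7,8,9]=280  [2,3,4,5,6,7,8,9]=140
  first=0(p) contributes 540
  first=7(q) contributes 135
|[w]| = 675

675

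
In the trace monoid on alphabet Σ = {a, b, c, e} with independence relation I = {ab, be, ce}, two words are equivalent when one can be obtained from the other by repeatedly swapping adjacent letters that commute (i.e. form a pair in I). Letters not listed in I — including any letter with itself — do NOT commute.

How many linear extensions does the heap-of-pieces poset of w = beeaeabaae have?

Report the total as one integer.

0(b) covers ∅
1(e) covers ∅
2(e) covers 1:e
3(a) covers 2:e
4(e) covers 3:a
5(a) covers 4:e
6(b) covers 0:b
7(a) covers 5:a
8(a) covers 7:a
9(e) covers 8:a
floor of heap: 0:b, 1:e
completions by unplaced set U, small U first (add the entries for U minus each lowest piece of U):
  |U|=1: {6}:1  {9}:1
  |U|=2: {0,6}:1  {6,9}:2  {8,9}:1
  |U|=3: {0,6,9}:3  {6,8,9}:3  {7,8,9}:1
  |U|=4: {0,6,8,9}:6  {5,7,8,9}:1  {6,7,8,9}:4
  |U|=5: {0,6,7,8,9}:10  {4,5,7,8,9}:1  {5,6,7,8,9}:5
  |U|=6: {0,5,6,7,8,9}:15  {3,4,5,7,8,9}:1  {4,5,6,7,8,9}:6
  |U|=7: {0,4,5,6,7,8,9}:21  {2,3,4,5,7,8,9}:1  {3,4,5,6,7,8,9}:7
  |U|=8: {0,3,4,5,6,7,8,9}:28  {1,2,3,4,5,7,8,9}:1  {2,3,4,5,6,7,8,9}:8
  start at 0(b): 9
  start at 1(e): 36
sum over floor = 45

45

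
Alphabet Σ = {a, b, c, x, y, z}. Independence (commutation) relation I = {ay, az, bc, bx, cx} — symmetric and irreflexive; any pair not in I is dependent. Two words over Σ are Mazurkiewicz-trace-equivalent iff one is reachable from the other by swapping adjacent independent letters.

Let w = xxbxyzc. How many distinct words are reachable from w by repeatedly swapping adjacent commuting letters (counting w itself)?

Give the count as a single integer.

0(x) covers ∅
1(x) covers 0:x
2(b) covers ∅
3(x) covers 1:x
4(y) covers 2:b, 3:x
5(z) covers 4:y
6(c) covers 5:z
floor of heap: 0:x, 2:b
completions by unplaced set U, small U first (add the entries for U minus each lowest piece of U):
  |U|=1: {6}:1
  |U|=2: {5,6}:1
  |U|=3: {4,5,6}:1
  |U|=4: {2,4,5,6}:1  {3,4,5,6}:1
  |U|=5: {1,3,4,5,6}:1  {2,3,4,5,6}:2
  start at 0(x): 3
  start at 2(b): 1
sum over floor = 4

4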